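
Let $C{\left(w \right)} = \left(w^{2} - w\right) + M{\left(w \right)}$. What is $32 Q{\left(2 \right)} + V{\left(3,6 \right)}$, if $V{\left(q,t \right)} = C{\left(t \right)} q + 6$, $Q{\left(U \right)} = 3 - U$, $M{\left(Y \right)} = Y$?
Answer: $146$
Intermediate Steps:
$C{\left(w \right)} = w^{2}$ ($C{\left(w \right)} = \left(w^{2} - w\right) + w = w^{2}$)
$V{\left(q,t \right)} = 6 + q t^{2}$ ($V{\left(q,t \right)} = t^{2} q + 6 = q t^{2} + 6 = 6 + q t^{2}$)
$32 Q{\left(2 \right)} + V{\left(3,6 \right)} = 32 \left(3 - 2\right) + \left(6 + 3 \cdot 6^{2}\right) = 32 \left(3 - 2\right) + \left(6 + 3 \cdot 36\right) = 32 \cdot 1 + \left(6 + 108\right) = 32 + 114 = 146$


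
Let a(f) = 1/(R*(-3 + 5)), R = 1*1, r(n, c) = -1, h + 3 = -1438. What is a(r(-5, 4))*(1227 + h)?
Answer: -107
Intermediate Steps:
h = -1441 (h = -3 - 1438 = -1441)
R = 1
a(f) = ½ (a(f) = 1/(1*(-3 + 5)) = 1/(1*2) = 1/2 = ½)
a(r(-5, 4))*(1227 + h) = (1227 - 1441)/2 = (½)*(-214) = -107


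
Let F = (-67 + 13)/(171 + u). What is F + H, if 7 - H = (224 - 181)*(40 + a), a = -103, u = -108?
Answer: 19006/7 ≈ 2715.1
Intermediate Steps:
F = -6/7 (F = (-67 + 13)/(171 - 108) = -54/63 = -54*1/63 = -6/7 ≈ -0.85714)
H = 2716 (H = 7 - (224 - 181)*(40 - 103) = 7 - 43*(-63) = 7 - 1*(-2709) = 7 + 2709 = 2716)
F + H = -6/7 + 2716 = 19006/7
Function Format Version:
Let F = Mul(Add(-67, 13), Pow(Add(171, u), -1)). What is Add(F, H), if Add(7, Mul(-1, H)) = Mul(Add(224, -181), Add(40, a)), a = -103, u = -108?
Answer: Rational(19006, 7) ≈ 2715.1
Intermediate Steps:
F = Rational(-6, 7) (F = Mul(Add(-67, 13), Pow(Add(171, -108), -1)) = Mul(-54, Pow(63, -1)) = Mul(-54, Rational(1, 63)) = Rational(-6, 7) ≈ -0.85714)
H = 2716 (H = Add(7, Mul(-1, Mul(Add(224, -181), Add(40, -103)))) = Add(7, Mul(-1, Mul(43, -63))) = Add(7, Mul(-1, -2709)) = Add(7, 2709) = 2716)
Add(F, H) = Add(Rational(-6, 7), 2716) = Rational(19006, 7)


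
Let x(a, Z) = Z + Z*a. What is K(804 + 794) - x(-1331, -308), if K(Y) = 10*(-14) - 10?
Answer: -409790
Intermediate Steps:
K(Y) = -150 (K(Y) = -140 - 10 = -150)
K(804 + 794) - x(-1331, -308) = -150 - (-308)*(1 - 1331) = -150 - (-308)*(-1330) = -150 - 1*409640 = -150 - 409640 = -409790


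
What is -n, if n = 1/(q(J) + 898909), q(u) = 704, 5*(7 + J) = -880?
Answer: -1/899613 ≈ -1.1116e-6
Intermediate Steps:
J = -183 (J = -7 + (⅕)*(-880) = -7 - 176 = -183)
n = 1/899613 (n = 1/(704 + 898909) = 1/899613 ≈ 1.1116e-6)
-n = -1*1/899613 = -1/899613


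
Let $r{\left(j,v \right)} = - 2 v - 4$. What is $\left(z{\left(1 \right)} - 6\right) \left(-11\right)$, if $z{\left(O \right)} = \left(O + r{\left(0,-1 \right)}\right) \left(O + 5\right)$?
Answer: $132$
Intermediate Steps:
$r{\left(j,v \right)} = -4 - 2 v$
$z{\left(O \right)} = \left(-2 + O\right) \left(5 + O\right)$ ($z{\left(O \right)} = \left(O - 2\right) \left(O + 5\right) = \left(O + \left(-4 + 2\right)\right) \left(5 + O\right) = \left(O - 2\right) \left(5 + O\right) = \left(-2 + O\right) \left(5 + O\right)$)
$\left(z{\left(1 \right)} - 6\right) \left(-11\right) = \left(\left(-10 + 1^{2} + 3 \cdot 1\right) - 6\right) \left(-11\right) = \left(\left(-10 + 1 + 3\right) - 6\right) \left(-11\right) = \left(-6 - 6\right) \left(-11\right) = \left(-12\right) \left(-11\right) = 132$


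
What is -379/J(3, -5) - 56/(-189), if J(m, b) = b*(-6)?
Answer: -3331/270 ≈ -12.337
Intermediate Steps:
J(m, b) = -6*b
-379/J(3, -5) - 56/(-189) = -379/((-6*(-5))) - 56/(-189) = -379/30 - 56*(-1/189) = -379*1/30 + 8/27 = -379/30 + 8/27 = -3331/270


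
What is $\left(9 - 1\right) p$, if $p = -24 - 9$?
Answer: $-264$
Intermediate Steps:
$p = -33$
$\left(9 - 1\right) p = \left(9 - 1\right) \left(-33\right) = 8 \left(-33\right) = -264$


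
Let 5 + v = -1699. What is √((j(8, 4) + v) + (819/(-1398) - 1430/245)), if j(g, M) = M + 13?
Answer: I*√18019106726/3262 ≈ 41.151*I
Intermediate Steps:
j(g, M) = 13 + M
v = -1704 (v = -5 - 1699 = -1704)
√((j(8, 4) + v) + (819/(-1398) - 1430/245)) = √(((13 + 4) - 1704) + (819/(-1398) - 1430/245)) = √((17 - 1704) + (819*(-1/1398) - 1430*1/245)) = √(-1687 + (-273/466 - 286/49)) = √(-1687 - 146653/22834) = √(-38667611/22834) = I*√18019106726/3262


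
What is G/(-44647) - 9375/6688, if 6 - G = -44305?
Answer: -714917593/298599136 ≈ -2.3942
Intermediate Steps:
G = 44311 (G = 6 - 1*(-44305) = 6 + 44305 = 44311)
G/(-44647) - 9375/6688 = 44311/(-44647) - 9375/6688 = 44311*(-1/44647) - 9375*1/6688 = -44311/44647 - 9375/6688 = -714917593/298599136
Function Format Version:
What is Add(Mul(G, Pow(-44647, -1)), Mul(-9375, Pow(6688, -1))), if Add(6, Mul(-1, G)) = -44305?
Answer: Rational(-714917593, 298599136) ≈ -2.3942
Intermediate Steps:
G = 44311 (G = Add(6, Mul(-1, -44305)) = Add(6, 44305) = 44311)
Add(Mul(G, Pow(-44647, -1)), Mul(-9375, Pow(6688, -1))) = Add(Mul(44311, Pow(-44647, -1)), Mul(-9375, Pow(6688, -1))) = Add(Mul(44311, Rational(-1, 44647)), Mul(-9375, Rational(1, 6688))) = Add(Rational(-44311, 44647), Rational(-9375, 6688)) = Rational(-714917593, 298599136)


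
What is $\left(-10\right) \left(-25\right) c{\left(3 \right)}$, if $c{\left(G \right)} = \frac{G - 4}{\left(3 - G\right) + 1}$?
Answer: $-250$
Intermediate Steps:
$c{\left(G \right)} = \frac{-4 + G}{4 - G}$
$\left(-10\right) \left(-25\right) c{\left(3 \right)} = \left(-10\right) \left(-25\right) \left(-1\right) = 250 \left(-1\right) = -250$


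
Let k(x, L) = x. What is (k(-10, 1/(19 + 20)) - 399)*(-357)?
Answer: 146013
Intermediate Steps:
(k(-10, 1/(19 + 20)) - 399)*(-357) = (-10 - 399)*(-357) = -409*(-357) = 146013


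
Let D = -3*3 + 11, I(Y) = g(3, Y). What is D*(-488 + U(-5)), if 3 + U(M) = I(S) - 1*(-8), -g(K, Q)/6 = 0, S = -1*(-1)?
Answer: -966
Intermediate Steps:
S = 1
g(K, Q) = 0 (g(K, Q) = -6*0 = 0)
I(Y) = 0
D = 2 (D = -9 + 11 = 2)
U(M) = 5 (U(M) = -3 + (0 - 1*(-8)) = -3 + (0 + 8) = -3 + 8 = 5)
D*(-488 + U(-5)) = 2*(-488 + 5) = 2*(-483) = -966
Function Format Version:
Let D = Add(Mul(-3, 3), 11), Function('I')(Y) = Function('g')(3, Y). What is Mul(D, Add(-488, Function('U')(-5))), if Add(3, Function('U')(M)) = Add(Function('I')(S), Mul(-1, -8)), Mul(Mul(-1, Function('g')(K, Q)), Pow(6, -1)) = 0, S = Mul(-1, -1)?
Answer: -966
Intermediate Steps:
S = 1
Function('g')(K, Q) = 0 (Function('g')(K, Q) = Mul(-6, 0) = 0)
Function('I')(Y) = 0
D = 2 (D = Add(-9, 11) = 2)
Function('U')(M) = 5 (Function('U')(M) = Add(-3, Add(0, Mul(-1, -8))) = Add(-3, Add(0, 8)) = Add(-3, 8) = 5)
Mul(D, Add(-488, Function('U')(-5))) = Mul(2, Add(-488, 5)) = Mul(2, -483) = -966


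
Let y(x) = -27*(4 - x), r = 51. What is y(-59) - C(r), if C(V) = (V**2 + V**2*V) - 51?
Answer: -136902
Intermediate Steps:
C(V) = -51 + V**2 + V**3 (C(V) = (V**2 + V**3) - 51 = -51 + V**2 + V**3)
y(x) = -108 + 27*x
y(-59) - C(r) = (-108 + 27*(-59)) - (-51 + 51**2 + 51**3) = (-108 - 1593) - (-51 + 2601 + 132651) = -1701 - 1*135201 = -1701 - 135201 = -136902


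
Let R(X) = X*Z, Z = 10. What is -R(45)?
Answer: -450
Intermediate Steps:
R(X) = 10*X (R(X) = X*10 = 10*X)
-R(45) = -10*45 = -1*450 = -450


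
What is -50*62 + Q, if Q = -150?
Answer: -3250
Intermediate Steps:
-50*62 + Q = -50*62 - 150 = -3100 - 150 = -3250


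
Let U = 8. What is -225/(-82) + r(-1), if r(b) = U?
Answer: 881/82 ≈ 10.744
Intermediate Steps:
r(b) = 8
-225/(-82) + r(-1) = -225/(-82) + 8 = -225*(-1)/82 + 8 = -15*(-15/82) + 8 = 225/82 + 8 = 881/82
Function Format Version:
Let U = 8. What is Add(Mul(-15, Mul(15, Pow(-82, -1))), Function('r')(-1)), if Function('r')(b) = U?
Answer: Rational(881, 82) ≈ 10.744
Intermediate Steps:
Function('r')(b) = 8
Add(Mul(-15, Mul(15, Pow(-82, -1))), Function('r')(-1)) = Add(Mul(-15, Mul(15, Pow(-82, -1))), 8) = Add(Mul(-15, Mul(15, Rational(-1, 82))), 8) = Add(Mul(-15, Rational(-15, 82)), 8) = Add(Rational(225, 82), 8) = Rational(881, 82)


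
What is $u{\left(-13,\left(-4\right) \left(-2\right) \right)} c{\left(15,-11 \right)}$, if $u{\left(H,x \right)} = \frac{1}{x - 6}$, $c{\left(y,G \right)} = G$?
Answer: $- \frac{11}{2} \approx -5.5$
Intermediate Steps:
$u{\left(H,x \right)} = \frac{1}{-6 + x}$
$u{\left(-13,\left(-4\right) \left(-2\right) \right)} c{\left(15,-11 \right)} = \frac{1}{-6 - -8} \left(-11\right) = \frac{1}{-6 + 8} \left(-11\right) = \frac{1}{2} \left(-11\right) = - \frac{11}{2}$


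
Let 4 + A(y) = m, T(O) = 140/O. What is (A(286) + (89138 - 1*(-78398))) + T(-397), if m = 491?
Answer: 66704991/397 ≈ 1.6802e+5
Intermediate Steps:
A(y) = 487 (A(y) = -4 + 491 = 487)
(A(286) + (89138 - 1*(-78398))) + T(-397) = (487 + (89138 - 1*(-78398))) + 140/(-397) = (487 + (89138 + 78398)) + 140*(-1/397) = (487 + 167536) - 140/397 = 168023 - 140/397 = 66704991/397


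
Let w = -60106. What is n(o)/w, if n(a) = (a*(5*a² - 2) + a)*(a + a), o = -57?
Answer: -52776756/30053 ≈ -1756.1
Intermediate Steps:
n(a) = 2*a*(a + a*(-2 + 5*a²)) (n(a) = (a*(-2 + 5*a²) + a)*(2*a) = (a + a*(-2 + 5*a²))*(2*a) = 2*a*(a + a*(-2 + 5*a²)))
n(o)/w = ((-57)²*(-2 + 10*(-57)²))/(-60106) = (3249*(-2 + 10*3249))*(-1/60106) = (3249*(-2 + 32490))*(-1/60106) = (3249*32488)*(-1/60106) = 105553512*(-1/60106) = -52776756/30053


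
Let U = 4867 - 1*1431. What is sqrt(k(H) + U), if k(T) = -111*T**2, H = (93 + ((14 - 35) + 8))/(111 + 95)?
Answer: 2*sqrt(9068731)/103 ≈ 58.474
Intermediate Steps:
H = 40/103 (H = (93 + (-21 + 8))/206 = (93 - 13)*(1/206) = 80*(1/206) = 40/103 ≈ 0.38835)
U = 3436 (U = 4867 - 1431 = 3436)
sqrt(k(H) + U) = sqrt(-111*(40/103)**2 + 3436) = sqrt(-111*1600/10609 + 3436) = sqrt(-177600/10609 + 3436) = sqrt(36274924/10609) = 2*sqrt(9068731)/103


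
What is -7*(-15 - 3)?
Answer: 126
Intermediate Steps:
-7*(-15 - 3) = -7*(-18) = 126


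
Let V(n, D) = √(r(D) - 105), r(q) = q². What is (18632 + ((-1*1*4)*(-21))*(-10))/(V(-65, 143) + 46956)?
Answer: 104430144/275605699 - 4448*√5086/275605699 ≈ 0.37776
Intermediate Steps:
V(n, D) = √(-105 + D²) (V(n, D) = √(D² - 105) = √(-105 + D²))
(18632 + ((-1*1*4)*(-21))*(-10))/(V(-65, 143) + 46956) = (18632 + ((-1*1*4)*(-21))*(-10))/(√(-105 + 143²) + 46956) = (18632 + (-1*4*(-21))*(-10))/(√(-105 + 20449) + 46956) = (18632 - 4*(-21)*(-10))/(√20344 + 46956) = (18632 + 84*(-10))/(2*√5086 + 46956) = (18632 - 840)/(46956 + 2*√5086) = 17792/(46956 + 2*√5086)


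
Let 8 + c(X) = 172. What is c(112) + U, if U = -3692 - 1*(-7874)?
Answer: 4346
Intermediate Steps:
c(X) = 164 (c(X) = -8 + 172 = 164)
U = 4182 (U = -3692 + 7874 = 4182)
c(112) + U = 164 + 4182 = 4346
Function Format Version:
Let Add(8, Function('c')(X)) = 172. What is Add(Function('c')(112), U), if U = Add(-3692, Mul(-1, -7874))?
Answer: 4346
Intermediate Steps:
Function('c')(X) = 164 (Function('c')(X) = Add(-8, 172) = 164)
U = 4182 (U = Add(-3692, 7874) = 4182)
Add(Function('c')(112), U) = Add(164, 4182) = 4346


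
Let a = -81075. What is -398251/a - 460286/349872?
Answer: 5667732579/1575881800 ≈ 3.5965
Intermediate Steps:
-398251/a - 460286/349872 = -398251/(-81075) - 460286/349872 = -398251*(-1/81075) - 460286*1/349872 = 398251/81075 - 230143/174936 = 5667732579/1575881800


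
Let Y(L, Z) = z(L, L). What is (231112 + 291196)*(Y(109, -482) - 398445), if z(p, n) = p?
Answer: -208054079488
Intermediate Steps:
Y(L, Z) = L
(231112 + 291196)*(Y(109, -482) - 398445) = (231112 + 291196)*(109 - 398445) = 522308*(-398336) = -208054079488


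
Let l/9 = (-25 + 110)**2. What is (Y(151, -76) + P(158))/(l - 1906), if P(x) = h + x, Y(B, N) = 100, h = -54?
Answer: 204/63119 ≈ 0.0032320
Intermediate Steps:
P(x) = -54 + x
l = 65025 (l = 9*(-25 + 110)**2 = 9*85**2 = 9*7225 = 65025)
(Y(151, -76) + P(158))/(l - 1906) = (100 + (-54 + 158))/(65025 - 1906) = (100 + 104)/63119 = 204*(1/63119) = 204/63119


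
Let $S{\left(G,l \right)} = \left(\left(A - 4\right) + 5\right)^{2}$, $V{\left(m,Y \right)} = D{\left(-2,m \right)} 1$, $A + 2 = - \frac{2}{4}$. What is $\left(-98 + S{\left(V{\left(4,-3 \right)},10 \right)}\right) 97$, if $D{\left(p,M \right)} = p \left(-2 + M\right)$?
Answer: $- \frac{37151}{4} \approx -9287.8$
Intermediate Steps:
$A = - \frac{5}{2}$ ($A = -2 - \frac{2}{4} = -2 - \frac{1}{2} = - \frac{5}{2} \approx -2.5$)
$V{\left(m,Y \right)} = 4 - 2 m$ ($V{\left(m,Y \right)} = - 2 \left(-2 + m\right) 1 = \left(4 - 2 m\right) 1 = 4 - 2 m$)
$S{\left(G,l \right)} = \frac{9}{4}$ ($S{\left(G,l \right)} = \left(\left(- \frac{5}{2} - 4\right) + 5\right)^{2} = \left(- \frac{13}{2} + 5\right)^{2} = \left(- \frac{3}{2}\right)^{2} = \frac{9}{4}$)
$\left(-98 + S{\left(V{\left(4,-3 \right)},10 \right)}\right) 97 = \left(-98 + \frac{9}{4}\right) 97 = \left(- \frac{383}{4}\right) 97 = - \frac{37151}{4}$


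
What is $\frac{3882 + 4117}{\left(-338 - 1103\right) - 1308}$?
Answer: $- \frac{7999}{2749} \approx -2.9098$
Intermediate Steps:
$\frac{3882 + 4117}{\left(-338 - 1103\right) - 1308} = \frac{7999}{\left(-338 - 1103\right) - 1308} = \frac{7999}{-1441 - 1308} = \frac{7999}{-2749} = 7999 \left(- \frac{1}{2749}\right) = - \frac{7999}{2749}$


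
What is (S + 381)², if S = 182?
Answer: 316969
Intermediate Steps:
(S + 381)² = (182 + 381)² = 563² = 316969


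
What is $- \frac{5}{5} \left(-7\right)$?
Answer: $7$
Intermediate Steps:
$- \frac{5}{5} \left(-7\right) = \left(-5\right) \frac{1}{5} \left(-7\right) = \left(-1\right) \left(-7\right) = 7$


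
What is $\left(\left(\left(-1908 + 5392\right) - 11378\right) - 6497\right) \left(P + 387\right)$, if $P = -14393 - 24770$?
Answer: $558025416$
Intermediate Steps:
$P = -39163$
$\left(\left(\left(-1908 + 5392\right) - 11378\right) - 6497\right) \left(P + 387\right) = \left(\left(\left(-1908 + 5392\right) - 11378\right) - 6497\right) \left(-39163 + 387\right) = \left(\left(3484 - 11378\right) - 6497\right) \left(-38776\right) = \left(-7894 - 6497\right) \left(-38776\right) = \left(-14391\right) \left(-38776\right) = 558025416$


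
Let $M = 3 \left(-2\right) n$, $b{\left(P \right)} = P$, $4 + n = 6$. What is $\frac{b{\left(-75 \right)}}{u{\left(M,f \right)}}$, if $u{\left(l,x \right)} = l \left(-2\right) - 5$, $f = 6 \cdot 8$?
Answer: $- \frac{75}{19} \approx -3.9474$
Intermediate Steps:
$n = 2$ ($n = -4 + 6 = 2$)
$f = 48$
$M = -12$ ($M = 3 \left(-2\right) 2 = \left(-6\right) 2 = -12$)
$u{\left(l,x \right)} = -5 - 2 l$ ($u{\left(l,x \right)} = - 2 l - 5 = -5 - 2 l$)
$\frac{b{\left(-75 \right)}}{u{\left(M,f \right)}} = - \frac{75}{-5 - -24} = - \frac{75}{-5 + 24} = - \frac{75}{19}$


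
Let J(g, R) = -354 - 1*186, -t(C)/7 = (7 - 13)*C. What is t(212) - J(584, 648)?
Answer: 9444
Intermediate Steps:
t(C) = 42*C (t(C) = -7*(7 - 13)*C = -(-42)*C = 42*C)
J(g, R) = -540 (J(g, R) = -354 - 186 = -540)
t(212) - J(584, 648) = 42*212 - 1*(-540) = 8904 + 540 = 9444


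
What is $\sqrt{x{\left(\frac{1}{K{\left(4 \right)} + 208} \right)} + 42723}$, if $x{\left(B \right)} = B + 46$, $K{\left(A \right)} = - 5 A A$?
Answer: $\frac{\sqrt{10948866}}{16} \approx 206.81$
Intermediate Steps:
$K{\left(A \right)} = - 5 A^{2}$
$x{\left(B \right)} = 46 + B$
$\sqrt{x{\left(\frac{1}{K{\left(4 \right)} + 208} \right)} + 42723} = \sqrt{\left(46 + \frac{1}{- 5 \cdot 4^{2} + 208}\right) + 42723} = \sqrt{\left(46 + \frac{1}{\left(-5\right) 16 + 208}\right) + 42723} = \sqrt{\left(46 + \frac{1}{-80 + 208}\right) + 42723} = \sqrt{\left(46 + \frac{1}{128}\right) + 42723} = \sqrt{\frac{5889}{128} + 42723} = \sqrt{\frac{5474433}{128}} = \frac{\sqrt{10948866}}{16}$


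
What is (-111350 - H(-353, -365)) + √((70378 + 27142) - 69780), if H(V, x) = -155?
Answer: -111195 + 2*√6935 ≈ -1.1103e+5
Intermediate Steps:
(-111350 - H(-353, -365)) + √((70378 + 27142) - 69780) = (-111350 - 1*(-155)) + √((70378 + 27142) - 69780) = (-111350 + 155) + √(97520 - 69780) = -111195 + √27740 = -111195 + 2*√6935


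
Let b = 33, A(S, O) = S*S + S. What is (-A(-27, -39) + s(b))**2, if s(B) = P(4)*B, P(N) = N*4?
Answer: 30276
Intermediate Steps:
P(N) = 4*N
A(S, O) = S + S**2 (A(S, O) = S**2 + S = S + S**2)
s(B) = 16*B (s(B) = (4*4)*B = 16*B)
(-A(-27, -39) + s(b))**2 = (-(-27)*(1 - 27) + 16*33)**2 = (-(-27)*(-26) + 528)**2 = (-1*702 + 528)**2 = (-702 + 528)**2 = (-174)**2 = 30276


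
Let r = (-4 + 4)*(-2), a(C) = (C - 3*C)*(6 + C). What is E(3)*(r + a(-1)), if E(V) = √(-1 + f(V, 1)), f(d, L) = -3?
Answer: 20*I ≈ 20.0*I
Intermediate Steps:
a(C) = -2*C*(6 + C) (a(C) = (-2*C)*(6 + C) = -2*C*(6 + C))
E(V) = 2*I (E(V) = √(-1 - 3) = √(-4) = 2*I)
r = 0 (r = 0*(-2) = 0)
E(3)*(r + a(-1)) = (2*I)*(0 - 2*(-1)*(6 - 1)) = (2*I)*(0 - 2*(-1)*5) = (2*I)*(0 + 10) = (2*I)*10 = 20*I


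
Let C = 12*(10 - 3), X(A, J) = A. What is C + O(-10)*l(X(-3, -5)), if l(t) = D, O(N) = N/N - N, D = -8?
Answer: -4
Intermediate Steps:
O(N) = 1 - N
l(t) = -8
C = 84 (C = 12*7 = 84)
C + O(-10)*l(X(-3, -5)) = 84 + (1 - 1*(-10))*(-8) = 84 + (1 + 10)*(-8) = 84 + 11*(-8) = 84 - 88 = -4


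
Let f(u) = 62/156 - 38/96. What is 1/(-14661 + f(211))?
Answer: -624/9148463 ≈ -6.8208e-5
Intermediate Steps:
f(u) = 1/624 (f(u) = 62*(1/156) - 38*1/96 = 31/78 - 19/48 = 1/624)
1/(-14661 + f(211)) = 1/(-14661 + 1/624) = 1/(-9148463/624) = -624/9148463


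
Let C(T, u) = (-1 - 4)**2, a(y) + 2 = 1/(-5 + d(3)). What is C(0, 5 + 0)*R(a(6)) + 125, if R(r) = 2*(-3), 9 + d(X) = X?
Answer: -25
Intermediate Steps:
d(X) = -9 + X
a(y) = -23/11 (a(y) = -2 + 1/(-5 + (-9 + 3)) = -2 + 1/(-5 - 6) = -2 + 1/(-11) = -2 - 1/11 = -23/11)
C(T, u) = 25 (C(T, u) = (-5)**2 = 25)
R(r) = -6
C(0, 5 + 0)*R(a(6)) + 125 = 25*(-6) + 125 = -150 + 125 = -25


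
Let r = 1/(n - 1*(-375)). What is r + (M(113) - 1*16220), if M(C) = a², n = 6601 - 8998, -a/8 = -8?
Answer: -24514729/2022 ≈ -12124.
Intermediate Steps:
a = 64 (a = -8*(-8) = 64)
n = -2397
M(C) = 4096 (M(C) = 64² = 4096)
r = -1/2022 (r = 1/(-2397 - 1*(-375)) = 1/(-2397 + 375) = 1/(-2022) = -1/2022 ≈ -0.00049456)
r + (M(113) - 1*16220) = -1/2022 + (4096 - 1*16220) = -1/2022 + (4096 - 16220) = -1/2022 - 12124 = -24514729/2022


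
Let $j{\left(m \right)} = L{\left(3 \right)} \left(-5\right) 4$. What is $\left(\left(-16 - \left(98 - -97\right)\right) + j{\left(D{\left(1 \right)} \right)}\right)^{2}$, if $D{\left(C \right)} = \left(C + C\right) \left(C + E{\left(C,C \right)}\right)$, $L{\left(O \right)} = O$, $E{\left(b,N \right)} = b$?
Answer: $73441$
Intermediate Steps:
$D{\left(C \right)} = 4 C^{2}$ ($D{\left(C \right)} = \left(C + C\right) \left(C + C\right) = 2 C 2 C = 4 C^{2}$)
$j{\left(m \right)} = -60$ ($j{\left(m \right)} = 3 \left(-5\right) 4 = \left(-15\right) 4 = -60$)
$\left(\left(-16 - \left(98 - -97\right)\right) + j{\left(D{\left(1 \right)} \right)}\right)^{2} = \left(\left(-16 - \left(98 - -97\right)\right) - 60\right)^{2} = \left(\left(-16 - \left(98 + 97\right)\right) - 60\right)^{2} = \left(\left(-16 - 195\right) - 60\right)^{2} = \left(-211 - 60\right)^{2} = \left(-271\right)^{2} = 73441$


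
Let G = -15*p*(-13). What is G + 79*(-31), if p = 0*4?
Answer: -2449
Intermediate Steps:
p = 0
G = 0 (G = -15*0*(-13) = 0*(-13) = 0)
G + 79*(-31) = 0 + 79*(-31) = 0 - 2449 = -2449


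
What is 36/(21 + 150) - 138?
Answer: -2618/19 ≈ -137.79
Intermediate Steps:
36/(21 + 150) - 138 = 36/171 - 138 = 36*(1/171) - 138 = 4/19 - 138 = -2618/19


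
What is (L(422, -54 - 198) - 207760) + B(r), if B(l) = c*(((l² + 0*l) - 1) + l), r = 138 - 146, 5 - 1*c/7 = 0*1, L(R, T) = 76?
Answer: -205759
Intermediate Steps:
c = 35 (c = 35 - 0 = 35 - 7*0 = 35 + 0 = 35)
r = -8
B(l) = -35 + 35*l + 35*l² (B(l) = 35*(((l² + 0*l) - 1) + l) = 35*(((l² + 0) - 1) + l) = 35*((l² - 1) + l) = 35*((-1 + l²) + l) = 35*(-1 + l + l²) = -35 + 35*l + 35*l²)
(L(422, -54 - 198) - 207760) + B(r) = (76 - 207760) + (-35 + 35*(-8) + 35*(-8)²) = -207684 + (-35 - 280 + 35*64) = -207684 + (-35 - 280 + 2240) = -207684 + 1925 = -205759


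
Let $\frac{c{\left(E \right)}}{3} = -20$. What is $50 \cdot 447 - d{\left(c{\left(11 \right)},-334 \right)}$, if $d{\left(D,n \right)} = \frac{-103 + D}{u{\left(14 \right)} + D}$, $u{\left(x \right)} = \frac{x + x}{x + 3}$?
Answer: $\frac{22168429}{992} \approx 22347.0$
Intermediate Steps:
$u{\left(x \right)} = \frac{2 x}{3 + x}$
$c{\left(E \right)} = -60$ ($c{\left(E \right)} = 3 \left(-20\right) = -60$)
$d{\left(D,n \right)} = \frac{-103 + D}{\frac{28}{17} + D}$ ($d{\left(D,n \right)} = \frac{-103 + D}{2 \cdot 14 \frac{1}{3 + 14} + D} = \frac{-103 + D}{2 \cdot 14 \cdot \frac{1}{17} + D} = \frac{-103 + D}{\frac{28}{17} + D}$)
$50 \cdot 447 - d{\left(c{\left(11 \right)},-334 \right)} = 50 \cdot 447 - \frac{17 \left(-103 - 60\right)}{28 + 17 \left(-60\right)} = 22350 - 17 \frac{1}{28 - 1020} \left(-163\right) = 22350 - 17 \frac{1}{-992} \left(-163\right) = 22350 - 17 \left(- \frac{1}{992}\right) \left(-163\right) = 22350 - \frac{2771}{992} = \frac{22168429}{992}$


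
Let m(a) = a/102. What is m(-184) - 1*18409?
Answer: -938951/51 ≈ -18411.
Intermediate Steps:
m(a) = a/102 (m(a) = a*(1/102) = a/102)
m(-184) - 1*18409 = (1/102)*(-184) - 1*18409 = -92/51 - 18409 = -938951/51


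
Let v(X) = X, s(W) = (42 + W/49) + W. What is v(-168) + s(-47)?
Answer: -8524/49 ≈ -173.96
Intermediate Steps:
s(W) = 42 + 50*W/49 (s(W) = (42 + W*(1/49)) + W = (42 + W/49) + W = 42 + 50*W/49)
v(-168) + s(-47) = -168 + (42 + (50/49)*(-47)) = -168 + (42 - 2350/49) = -168 - 292/49 = -8524/49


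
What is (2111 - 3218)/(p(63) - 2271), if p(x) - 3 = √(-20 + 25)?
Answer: 61236/125459 + 27*√5/125459 ≈ 0.48858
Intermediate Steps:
p(x) = 3 + √5 (p(x) = 3 + √(-20 + 25) = 3 + √5)
(2111 - 3218)/(p(63) - 2271) = (2111 - 3218)/((3 + √5) - 2271) = -1107/(-2268 + √5)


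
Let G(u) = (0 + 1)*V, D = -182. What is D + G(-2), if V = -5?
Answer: -187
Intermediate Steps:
G(u) = -5 (G(u) = (0 + 1)*(-5) = 1*(-5) = -5)
D + G(-2) = -182 - 5 = -187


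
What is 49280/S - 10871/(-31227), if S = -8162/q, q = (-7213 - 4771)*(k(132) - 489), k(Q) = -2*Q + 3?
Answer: -12830549677691/236433 ≈ -5.4267e+7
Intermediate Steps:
k(Q) = 3 - 2*Q
q = 8988000 (q = (-7213 - 4771)*((3 - 2*132) - 489) = -11984*((3 - 264) - 489) = -11984*(-261 - 489) = -11984*(-750) = 8988000)
S = -583/642000 (S = -8162/8988000 = -8162*1/8988000 = -583/642000 ≈ -0.00090810)
49280/S - 10871/(-31227) = 49280/(-583/642000) - 10871/(-31227) = 49280*(-642000/583) - 10871*(-1/31227) = -2876160000/53 + 1553/4461 = -12830549677691/236433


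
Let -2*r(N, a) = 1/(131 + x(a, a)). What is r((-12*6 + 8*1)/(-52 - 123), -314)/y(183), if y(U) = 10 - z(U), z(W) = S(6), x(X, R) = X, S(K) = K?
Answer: 1/1464 ≈ 0.00068306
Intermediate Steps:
z(W) = 6
r(N, a) = -1/(2*(131 + a))
y(U) = 4 (y(U) = 10 - 1*6 = 10 - 6 = 4)
r((-12*6 + 8*1)/(-52 - 123), -314)/y(183) = -1/(262 + 2*(-314))/4 = -1/(262 - 628)*(¼) = -1/(-366)*(¼) = -1*(-1/366)*(¼) = (1/366)*(¼) = 1/1464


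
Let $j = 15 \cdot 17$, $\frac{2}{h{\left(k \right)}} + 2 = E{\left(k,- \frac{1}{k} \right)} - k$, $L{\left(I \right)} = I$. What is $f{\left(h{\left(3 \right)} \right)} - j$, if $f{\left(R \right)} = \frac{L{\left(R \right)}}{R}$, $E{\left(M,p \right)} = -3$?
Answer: $-254$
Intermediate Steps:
$h{\left(k \right)} = \frac{2}{-5 - k}$ ($h{\left(k \right)} = \frac{2}{-2 - \left(3 + k\right)} = \frac{2}{-5 - k}$)
$f{\left(R \right)} = 1$ ($f{\left(R \right)} = \frac{R}{R} = 1$)
$j = 255$
$f{\left(h{\left(3 \right)} \right)} - j = 1 - 255 = -254$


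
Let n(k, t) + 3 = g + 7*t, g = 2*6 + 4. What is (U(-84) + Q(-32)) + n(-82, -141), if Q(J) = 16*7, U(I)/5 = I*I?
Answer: 34418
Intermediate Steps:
U(I) = 5*I² (U(I) = 5*(I*I) = 5*I²)
g = 16 (g = 12 + 4 = 16)
n(k, t) = 13 + 7*t (n(k, t) = -3 + (16 + 7*t) = 13 + 7*t)
Q(J) = 112
(U(-84) + Q(-32)) + n(-82, -141) = (5*(-84)² + 112) + (13 + 7*(-141)) = (5*7056 + 112) + (13 - 987) = (35280 + 112) - 974 = 35392 - 974 = 34418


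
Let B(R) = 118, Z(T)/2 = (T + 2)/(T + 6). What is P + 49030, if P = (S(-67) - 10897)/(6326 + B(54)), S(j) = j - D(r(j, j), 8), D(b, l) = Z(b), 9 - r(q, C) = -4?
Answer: 3001414367/61218 ≈ 49028.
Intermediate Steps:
Z(T) = 2*(2 + T)/(6 + T) (Z(T) = 2*((T + 2)/(T + 6)) = 2*((2 + T)/(6 + T)) = 2*(2 + T)/(6 + T))
r(q, C) = 13 (r(q, C) = 9 - 1*(-4) = 9 + 4 = 13)
D(b, l) = 2*(2 + b)/(6 + b)
S(j) = -30/19 + j (S(j) = j - 2*(2 + 13)/(6 + 13) = j - 2*15/19 = j - 1*30/19 = j - 30/19 = -30/19 + j)
P = -104173/61218 (P = ((-30/19 - 67) - 10897)/(6326 + 118) = (-1303/19 - 10897)/6444 = -208346/19*1/6444 = -104173/61218 ≈ -1.7017)
P + 49030 = -104173/61218 + 49030 = 3001414367/61218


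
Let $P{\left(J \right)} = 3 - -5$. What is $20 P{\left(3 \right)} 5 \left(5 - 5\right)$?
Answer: $0$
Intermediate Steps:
$P{\left(J \right)} = 8$ ($P{\left(J \right)} = 3 + 5 = 8$)
$20 P{\left(3 \right)} 5 \left(5 - 5\right) = 20 \cdot 8 \cdot 5 \left(5 - 5\right) = 160 \cdot 5 \cdot 0 = 160 \cdot 0 = 0$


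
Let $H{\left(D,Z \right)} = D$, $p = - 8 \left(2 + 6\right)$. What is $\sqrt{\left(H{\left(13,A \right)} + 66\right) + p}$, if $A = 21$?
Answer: $\sqrt{15} \approx 3.873$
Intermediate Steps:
$p = -64$ ($p = \left(-8\right) 8 = -64$)
$\sqrt{\left(H{\left(13,A \right)} + 66\right) + p} = \sqrt{\left(13 + 66\right) - 64} = \sqrt{79 - 64} = \sqrt{15}$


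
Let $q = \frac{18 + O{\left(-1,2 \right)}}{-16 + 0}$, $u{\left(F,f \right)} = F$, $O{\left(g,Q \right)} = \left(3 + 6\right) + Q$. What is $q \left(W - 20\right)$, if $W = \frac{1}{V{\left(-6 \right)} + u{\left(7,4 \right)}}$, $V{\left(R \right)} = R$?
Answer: $\frac{551}{16} \approx 34.438$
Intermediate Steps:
$O{\left(g,Q \right)} = 9 + Q$
$q = - \frac{29}{16}$ ($q = \frac{18 + \left(9 + 2\right)}{-16 + 0} = \frac{18 + 11}{-16} = 29 \left(- \frac{1}{16}\right) = - \frac{29}{16} \approx -1.8125$)
$W = 1$ ($W = \frac{1}{-6 + 7} = 1^{-1} = 1$)
$q \left(W - 20\right) = - \frac{29 \left(1 - 20\right)}{16} = \left(- \frac{29}{16}\right) \left(-19\right) = \frac{551}{16}$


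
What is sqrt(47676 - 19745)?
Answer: sqrt(27931) ≈ 167.13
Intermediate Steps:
sqrt(47676 - 19745) = sqrt(27931)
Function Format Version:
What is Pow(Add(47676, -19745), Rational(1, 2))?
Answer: Pow(27931, Rational(1, 2)) ≈ 167.13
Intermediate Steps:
Pow(Add(47676, -19745), Rational(1, 2)) = Pow(27931, Rational(1, 2))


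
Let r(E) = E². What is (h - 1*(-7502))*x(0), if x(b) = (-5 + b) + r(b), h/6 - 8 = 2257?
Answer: -105460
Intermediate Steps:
h = 13590 (h = 48 + 6*2257 = 48 + 13542 = 13590)
x(b) = -5 + b + b² (x(b) = (-5 + b) + b² = -5 + b + b²)
(h - 1*(-7502))*x(0) = (13590 - 1*(-7502))*(-5 + 0 + 0²) = (13590 + 7502)*(-5 + 0 + 0) = 21092*(-5) = -105460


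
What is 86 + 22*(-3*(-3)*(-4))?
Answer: -706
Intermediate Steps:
86 + 22*(-3*(-3)*(-4)) = 86 + 22*(9*(-4)) = 86 + 22*(-36) = 86 - 792 = -706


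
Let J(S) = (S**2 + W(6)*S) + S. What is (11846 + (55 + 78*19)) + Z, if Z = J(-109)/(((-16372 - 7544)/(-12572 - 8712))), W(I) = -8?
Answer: 147295681/5979 ≈ 24636.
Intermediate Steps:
J(S) = S**2 - 7*S (J(S) = (S**2 - 8*S) + S = S**2 - 7*S)
Z = 67278724/5979 (Z = (-109*(-7 - 109))/(((-16372 - 7544)/(-12572 - 8712))) = (-109*(-116))/((-23916/(-21284))) = 12644/((-23916*(-1/21284))) = 12644/(5979/5321) = 12644*(5321/5979) = 67278724/5979 ≈ 11253.)
(11846 + (55 + 78*19)) + Z = (11846 + (55 + 78*19)) + 67278724/5979 = (11846 + (55 + 1482)) + 67278724/5979 = (11846 + 1537) + 67278724/5979 = 13383 + 67278724/5979 = 147295681/5979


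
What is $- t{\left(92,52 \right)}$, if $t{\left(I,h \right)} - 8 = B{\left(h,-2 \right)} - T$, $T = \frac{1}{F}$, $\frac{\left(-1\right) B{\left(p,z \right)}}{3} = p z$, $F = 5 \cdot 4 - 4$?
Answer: $- \frac{5119}{16} \approx -319.94$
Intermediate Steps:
$F = 16$ ($F = 20 - 4 = 16$)
$B{\left(p,z \right)} = - 3 p z$
$T = \frac{1}{16} \approx 0.0625$
$t{\left(I,h \right)} = \frac{127}{16} + 6 h$ ($t{\left(I,h \right)} = 8 - \left(\frac{1}{16} + 3 h \left(-2\right)\right) = 8 + \left(6 h - \frac{1}{16}\right) = 8 + \left(- \frac{1}{16} + 6 h\right) = \frac{127}{16} + 6 h$)
$- t{\left(92,52 \right)} = - (\frac{127}{16} + 6 \cdot 52) = - (\frac{127}{16} + 312) = \left(-1\right) \frac{5119}{16} = - \frac{5119}{16}$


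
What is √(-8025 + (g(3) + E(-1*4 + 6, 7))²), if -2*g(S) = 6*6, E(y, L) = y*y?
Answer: I*√7829 ≈ 88.482*I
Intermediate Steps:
E(y, L) = y²
g(S) = -18 (g(S) = -3*6 = -½*36 = -18)
√(-8025 + (g(3) + E(-1*4 + 6, 7))²) = √(-8025 + (-18 + (-1*4 + 6)²)²) = √(-8025 + (-18 + (-4 + 6)²)²) = √(-8025 + (-18 + 2²)²) = √(-8025 + (-18 + 4)²) = √(-8025 + (-14)²) = √(-8025 + 196) = √(-7829) = I*√7829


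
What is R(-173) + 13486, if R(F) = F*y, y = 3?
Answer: 12967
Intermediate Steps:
R(F) = 3*F (R(F) = F*3 = 3*F)
R(-173) + 13486 = 3*(-173) + 13486 = -519 + 13486 = 12967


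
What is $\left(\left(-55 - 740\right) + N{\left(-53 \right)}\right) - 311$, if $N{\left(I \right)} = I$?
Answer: $-1159$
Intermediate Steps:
$\left(\left(-55 - 740\right) + N{\left(-53 \right)}\right) - 311 = \left(\left(-55 - 740\right) - 53\right) - 311 = \left(-795 - 53\right) - 311 = -848 - 311 = -1159$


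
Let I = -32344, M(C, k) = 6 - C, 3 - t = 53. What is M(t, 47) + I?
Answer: -32288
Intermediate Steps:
t = -50 (t = 3 - 1*53 = 3 - 53 = -50)
M(t, 47) + I = (6 - 1*(-50)) - 32344 = (6 + 50) - 32344 = 56 - 32344 = -32288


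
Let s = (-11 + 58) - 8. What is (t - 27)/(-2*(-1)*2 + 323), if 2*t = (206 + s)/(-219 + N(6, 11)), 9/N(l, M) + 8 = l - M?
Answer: -22487/266832 ≈ -0.084274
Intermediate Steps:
N(l, M) = 9/(-8 + l - M) (N(l, M) = 9/(-8 + (l - M)) = 9/(-8 + l - M))
s = 39 (s = 47 - 8 = 39)
t = -455/816 (t = ((206 + 39)/(-219 + 9/(-8 + 6 - 1*11)))/2 = (245/(-219 + 9/(-8 + 6 - 11)))/2 = (245/(-219 + 9/(-13)))/2 = (245/(-219 + 9*(-1/13)))/2 = (245/(-219 - 9/13))/2 = (245/(-2856/13))/2 = (245*(-13/2856))/2 = (1/2)*(-455/408) = -455/816 ≈ -0.55760)
(t - 27)/(-2*(-1)*2 + 323) = (-455/816 - 27)/(-2*(-1)*2 + 323) = -22487/(816*(2*2 + 323)) = -22487/(816*(4 + 323)) = -22487/816/327 = -22487/816*1/327 = -22487/266832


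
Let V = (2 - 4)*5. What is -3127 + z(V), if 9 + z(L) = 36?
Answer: -3100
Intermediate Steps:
V = -10 (V = -2*5 = -10)
z(L) = 27 (z(L) = -9 + 36 = 27)
-3127 + z(V) = -3127 + 27 = -3100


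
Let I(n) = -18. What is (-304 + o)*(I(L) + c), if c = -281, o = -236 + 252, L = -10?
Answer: 86112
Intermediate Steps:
o = 16
(-304 + o)*(I(L) + c) = (-304 + 16)*(-18 - 281) = -288*(-299) = 86112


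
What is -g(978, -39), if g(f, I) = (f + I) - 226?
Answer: -713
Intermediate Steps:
g(f, I) = -226 + I + f (g(f, I) = (I + f) - 226 = -226 + I + f)
-g(978, -39) = -(-226 - 39 + 978) = -1*713 = -713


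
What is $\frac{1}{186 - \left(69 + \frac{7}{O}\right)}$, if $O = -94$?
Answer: $\frac{94}{11005} \approx 0.0085416$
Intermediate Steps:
$\frac{1}{186 - \left(69 + \frac{7}{O}\right)} = \frac{1}{186 - \left(69 - \frac{7}{94}\right)} = \frac{1}{186 - \frac{6479}{94}} = \frac{1}{\frac{11005}{94}} = \frac{94}{11005}$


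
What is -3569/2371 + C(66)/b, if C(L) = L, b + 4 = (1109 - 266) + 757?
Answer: -923273/630686 ≈ -1.4639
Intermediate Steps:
b = 1596 (b = -4 + ((1109 - 266) + 757) = -4 + (843 + 757) = -4 + 1600 = 1596)
-3569/2371 + C(66)/b = -3569/2371 + 66/1596 = -3569*1/2371 + 66*(1/1596) = -3569/2371 + 11/266 = -923273/630686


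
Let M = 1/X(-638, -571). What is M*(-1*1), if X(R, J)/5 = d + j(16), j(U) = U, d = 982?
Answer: -1/4990 ≈ -0.00020040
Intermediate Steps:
X(R, J) = 4990 (X(R, J) = 5*(982 + 16) = 5*998 = 4990)
M = 1/4990 ≈ 0.00020040
M*(-1*1) = (-1*1)/4990 = (1/4990)*(-1) = -1/4990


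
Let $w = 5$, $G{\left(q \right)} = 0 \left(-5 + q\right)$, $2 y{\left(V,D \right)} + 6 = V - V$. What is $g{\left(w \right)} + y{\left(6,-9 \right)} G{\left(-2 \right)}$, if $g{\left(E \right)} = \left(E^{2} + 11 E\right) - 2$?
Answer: $78$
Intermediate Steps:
$y{\left(V,D \right)} = -3$ ($y{\left(V,D \right)} = -3 + \frac{V - V}{2} = -3 + \frac{1}{2} \cdot 0 = -3 + 0 = -3$)
$G{\left(q \right)} = 0$
$g{\left(E \right)} = -2 + E^{2} + 11 E$
$g{\left(w \right)} + y{\left(6,-9 \right)} G{\left(-2 \right)} = \left(-2 + 5^{2} + 11 \cdot 5\right) - 0 = \left(-2 + 25 + 55\right) + 0 = 78 + 0 = 78$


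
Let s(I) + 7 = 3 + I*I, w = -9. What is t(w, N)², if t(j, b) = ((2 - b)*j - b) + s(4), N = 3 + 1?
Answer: 676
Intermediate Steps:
N = 4
s(I) = -4 + I² (s(I) = -7 + (3 + I*I) = -7 + (3 + I²) = -4 + I²)
t(j, b) = 12 - b + j*(2 - b) (t(j, b) = ((2 - b)*j - b) + (-4 + 4²) = (j*(2 - b) - b) + (-4 + 16) = (-b + j*(2 - b)) + 12 = 12 - b + j*(2 - b))
t(w, N)² = (12 - 1*4 + 2*(-9) - 1*4*(-9))² = (12 - 4 - 18 + 36)² = 26² = 676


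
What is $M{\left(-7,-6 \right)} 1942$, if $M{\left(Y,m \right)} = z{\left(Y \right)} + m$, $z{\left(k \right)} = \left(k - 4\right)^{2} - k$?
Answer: $236924$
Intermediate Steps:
$z{\left(k \right)} = \left(-4 + k\right)^{2} - k$
$M{\left(Y,m \right)} = m + \left(-4 + Y\right)^{2} - Y$ ($M{\left(Y,m \right)} = \left(\left(-4 + Y\right)^{2} - Y\right) + m = m + \left(-4 + Y\right)^{2} - Y$)
$M{\left(-7,-6 \right)} 1942 = \left(-6 + \left(-4 - 7\right)^{2} - -7\right) 1942 = \left(-6 + \left(-11\right)^{2} + 7\right) 1942 = \left(-6 + 121 + 7\right) 1942 = 122 \cdot 1942 = 236924$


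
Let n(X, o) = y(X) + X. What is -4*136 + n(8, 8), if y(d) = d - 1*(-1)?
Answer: -527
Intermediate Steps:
y(d) = 1 + d (y(d) = d + 1 = 1 + d)
n(X, o) = 1 + 2*X (n(X, o) = (1 + X) + X = 1 + 2*X)
-4*136 + n(8, 8) = -4*136 + (1 + 2*8) = -544 + (1 + 16) = -544 + 17 = -527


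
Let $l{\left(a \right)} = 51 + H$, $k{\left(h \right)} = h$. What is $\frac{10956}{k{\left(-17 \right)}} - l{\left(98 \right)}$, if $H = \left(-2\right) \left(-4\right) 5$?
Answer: $- \frac{12503}{17} \approx -735.47$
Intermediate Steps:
$H = 40$ ($H = 8 \cdot 5 = 40$)
$l{\left(a \right)} = 91$ ($l{\left(a \right)} = 51 + 40 = 91$)
$\frac{10956}{k{\left(-17 \right)}} - l{\left(98 \right)} = \frac{10956}{-17} - 91 = 10956 \left(- \frac{1}{17}\right) - 91 = - \frac{10956}{17} - 91 = - \frac{12503}{17}$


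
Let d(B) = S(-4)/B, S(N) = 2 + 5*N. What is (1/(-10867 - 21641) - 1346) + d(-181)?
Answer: -7919209045/5883948 ≈ -1345.9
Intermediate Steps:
d(B) = -18/B (d(B) = (2 + 5*(-4))/B = (2 - 20)/B = -18/B)
(1/(-10867 - 21641) - 1346) + d(-181) = (1/(-10867 - 21641) - 1346) - 18/(-181) = (1/(-32508) - 1346) - 18*(-1/181) = (-1/32508 - 1346) + 18/181 = -43755769/32508 + 18/181 = -7919209045/5883948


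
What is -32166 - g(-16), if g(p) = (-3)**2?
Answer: -32175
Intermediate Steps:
g(p) = 9
-32166 - g(-16) = -32166 - 1*9 = -32166 - 9 = -32175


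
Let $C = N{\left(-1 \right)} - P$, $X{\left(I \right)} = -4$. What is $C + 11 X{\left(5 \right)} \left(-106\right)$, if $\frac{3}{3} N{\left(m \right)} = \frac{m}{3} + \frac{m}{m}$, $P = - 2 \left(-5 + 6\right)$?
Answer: $\frac{14000}{3} \approx 4666.7$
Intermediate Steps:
$P = -2$ ($P = \left(-2\right) 1 = -2$)
$N{\left(m \right)} = 1 + \frac{m}{3}$ ($N{\left(m \right)} = \frac{m}{3} + \frac{m}{m} = m \frac{1}{3} + 1 = \frac{m}{3} + 1 = 1 + \frac{m}{3}$)
$C = \frac{8}{3}$ ($C = \left(1 + \frac{1}{3} \left(-1\right)\right) - -2 = \left(1 - \frac{1}{3}\right) + 2 = \frac{2}{3} + 2 = \frac{8}{3} \approx 2.6667$)
$C + 11 X{\left(5 \right)} \left(-106\right) = \frac{8}{3} + 11 \left(-4\right) \left(-106\right) = \frac{8}{3} - -4664 = \frac{8}{3} + 4664 = \frac{14000}{3}$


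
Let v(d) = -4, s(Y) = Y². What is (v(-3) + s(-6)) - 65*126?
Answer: -8158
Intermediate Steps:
(v(-3) + s(-6)) - 65*126 = (-4 + (-6)²) - 65*126 = (-4 + 36) - 8190 = 32 - 8190 = -8158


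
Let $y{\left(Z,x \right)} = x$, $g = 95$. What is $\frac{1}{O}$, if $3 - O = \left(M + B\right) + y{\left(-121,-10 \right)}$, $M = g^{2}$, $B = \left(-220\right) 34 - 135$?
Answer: $- \frac{1}{1397} \approx -0.00071582$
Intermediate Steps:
$B = -7615$ ($B = -7480 - 135 = -7615$)
$M = 9025$ ($M = 95^{2} = 9025$)
$O = -1397$ ($O = 3 - \left(\left(9025 - 7615\right) - 10\right) = 3 - \left(1410 - 10\right) = 3 - 1400 = -1397$)
$\frac{1}{O} = \frac{1}{-1397} = - \frac{1}{1397}$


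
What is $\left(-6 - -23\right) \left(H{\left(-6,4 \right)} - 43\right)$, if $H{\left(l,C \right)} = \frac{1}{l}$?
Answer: $- \frac{4403}{6} \approx -733.83$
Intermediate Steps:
$\left(-6 - -23\right) \left(H{\left(-6,4 \right)} - 43\right) = \left(-6 - -23\right) \left(\frac{1}{-6} - 43\right) = \left(-6 + 23\right) \left(- \frac{1}{6} - 43\right) = 17 \left(- \frac{259}{6}\right) = - \frac{4403}{6}$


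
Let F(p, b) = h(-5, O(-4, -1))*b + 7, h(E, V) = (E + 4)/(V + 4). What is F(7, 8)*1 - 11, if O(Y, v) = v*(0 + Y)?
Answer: -5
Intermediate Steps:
O(Y, v) = Y*v (O(Y, v) = v*Y = Y*v)
h(E, V) = (4 + E)/(4 + V)
F(p, b) = 7 - b/8 (F(p, b) = ((4 - 5)/(4 - 4*(-1)))*b + 7 = (-1/(4 + 4))*b + 7 = (-1/8)*b + 7 = ((1/8)*(-1))*b + 7 = -b/8 + 7 = 7 - b/8)
F(7, 8)*1 - 11 = (7 - 1/8*8)*1 - 11 = (7 - 1)*1 - 11 = 6*1 - 11 = 6 - 11 = -5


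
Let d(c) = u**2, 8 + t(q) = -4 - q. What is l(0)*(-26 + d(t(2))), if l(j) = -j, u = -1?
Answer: 0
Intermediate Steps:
t(q) = -12 - q (t(q) = -8 + (-4 - q) = -12 - q)
d(c) = 1 (d(c) = (-1)**2 = 1)
l(0)*(-26 + d(t(2))) = (-1*0)*(-26 + 1) = 0*(-25) = 0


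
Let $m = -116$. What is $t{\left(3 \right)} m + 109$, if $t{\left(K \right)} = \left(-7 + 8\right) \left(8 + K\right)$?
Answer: $-1167$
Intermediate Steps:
$t{\left(K \right)} = 8 + K$ ($t{\left(K \right)} = 1 \left(8 + K\right) = 8 + K$)
$t{\left(3 \right)} m + 109 = \left(8 + 3\right) \left(-116\right) + 109 = 11 \left(-116\right) + 109 = -1276 + 109 = -1167$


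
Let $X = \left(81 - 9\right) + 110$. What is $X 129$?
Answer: $23478$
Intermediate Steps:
$X = 182$ ($X = 72 + 110 = 182$)
$X 129 = 182 \cdot 129 = 23478$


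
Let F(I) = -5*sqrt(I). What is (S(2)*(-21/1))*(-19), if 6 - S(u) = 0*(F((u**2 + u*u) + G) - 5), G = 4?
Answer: 2394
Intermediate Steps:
S(u) = 6 (S(u) = 6 - 0*(-5*sqrt((u**2 + u*u) + 4) - 5) = 6 - 0*(-5*sqrt((u**2 + u**2) + 4) - 5) = 6 - 0*(-5*sqrt(2*u**2 + 4) - 5) = 6 - 0*(-5*sqrt(4 + 2*u**2) - 5) = 6 - 0*(-5 - 5*sqrt(4 + 2*u**2)) = 6 - 1*0 = 6 + 0 = 6)
(S(2)*(-21/1))*(-19) = (6*(-21/1))*(-19) = (6*(-21*1))*(-19) = (6*(-21))*(-19) = -126*(-19) = 2394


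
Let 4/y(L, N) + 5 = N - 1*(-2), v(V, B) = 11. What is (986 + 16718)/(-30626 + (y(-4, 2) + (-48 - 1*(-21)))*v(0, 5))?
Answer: -17704/30967 ≈ -0.57170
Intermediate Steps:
y(L, N) = 4/(-3 + N) (y(L, N) = 4/(-5 + (N - 1*(-2))) = 4/(-5 + (N + 2)) = 4/(-5 + (2 + N)) = 4/(-3 + N))
(986 + 16718)/(-30626 + (y(-4, 2) + (-48 - 1*(-21)))*v(0, 5)) = (986 + 16718)/(-30626 + (4/(-3 + 2) + (-48 - 1*(-21)))*11) = 17704/(-30626 + (4/(-1) + (-48 + 21))*11) = 17704/(-30626 + (4*(-1) - 27)*11) = 17704/(-30626 + (-4 - 27)*11) = 17704/(-30626 - 31*11) = 17704/(-30626 - 341) = 17704/(-30967) = 17704*(-1/30967) = -17704/30967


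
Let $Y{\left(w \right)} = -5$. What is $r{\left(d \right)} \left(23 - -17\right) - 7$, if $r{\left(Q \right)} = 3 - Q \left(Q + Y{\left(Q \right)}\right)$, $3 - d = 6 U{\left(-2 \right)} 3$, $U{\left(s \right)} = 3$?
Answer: $-114127$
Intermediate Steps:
$d = -51$ ($d = 3 - 6 \cdot 3 \cdot 3 = 3 - 18 \cdot 3 = 3 - 54 = -51$)
$r{\left(Q \right)} = 3 - Q \left(-5 + Q\right)$ ($r{\left(Q \right)} = 3 - Q \left(Q - 5\right) = 3 - Q \left(-5 + Q\right)$)
$r{\left(d \right)} \left(23 - -17\right) - 7 = \left(3 - \left(-51\right)^{2} + 5 \left(-51\right)\right) \left(23 - -17\right) - 7 = \left(3 - 2601 - 255\right) \left(23 + 17\right) + \left(-10 + 3\right) = \left(3 - 2601 - 255\right) 40 - 7 = \left(-2853\right) 40 - 7 = -114120 - 7 = -114127$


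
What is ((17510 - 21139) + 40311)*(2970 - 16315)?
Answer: -489521290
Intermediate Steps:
((17510 - 21139) + 40311)*(2970 - 16315) = (-3629 + 40311)*(-13345) = 36682*(-13345) = -489521290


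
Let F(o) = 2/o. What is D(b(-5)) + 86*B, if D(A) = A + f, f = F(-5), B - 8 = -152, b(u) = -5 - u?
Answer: -61922/5 ≈ -12384.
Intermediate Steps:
B = -144 (B = 8 - 152 = -144)
f = -⅖ (f = 2/(-5) = 2*(-⅕) = -⅖ ≈ -0.40000)
D(A) = -⅖ + A (D(A) = A - ⅖ = -⅖ + A)
D(b(-5)) + 86*B = (-⅖ + (-5 - 1*(-5))) + 86*(-144) = (-⅖ + (-5 + 5)) - 12384 = (-⅖ + 0) - 12384 = -⅖ - 12384 = -61922/5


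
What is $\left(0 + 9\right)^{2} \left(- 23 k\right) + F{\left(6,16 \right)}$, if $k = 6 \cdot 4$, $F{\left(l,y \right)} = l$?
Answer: $-44706$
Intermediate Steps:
$k = 24$
$\left(0 + 9\right)^{2} \left(- 23 k\right) + F{\left(6,16 \right)} = \left(0 + 9\right)^{2} \left(\left(-23\right) 24\right) + 6 = 9^{2} \left(-552\right) + 6 = 81 \left(-552\right) + 6 = -44712 + 6 = -44706$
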